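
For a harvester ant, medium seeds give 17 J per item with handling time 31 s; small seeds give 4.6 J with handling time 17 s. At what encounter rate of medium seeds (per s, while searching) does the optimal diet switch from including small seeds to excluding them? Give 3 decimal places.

0.031 per s

At the threshold, the rate on medium seeds alone equals the profitability of small seeds: λ·17/(1 + λ·31) = 4.6/17 = 0.2706.
Rearranging, λ(17 − 0.2706×31) = 0.2706, so λ = 0.2706/8.612 = 0.03142 per s.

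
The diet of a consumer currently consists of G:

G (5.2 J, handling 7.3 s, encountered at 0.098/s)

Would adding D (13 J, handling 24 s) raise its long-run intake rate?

Intake rate on the current diet: R = (0.098×5.2) / (1 + 0.098×7.3) = 0.5096/1.715 = 0.2971 J/s.
Profitability of D: 13/24 = 0.5417 J/s.
Since 0.5417 > R, including D increases the long-run rate.

Yes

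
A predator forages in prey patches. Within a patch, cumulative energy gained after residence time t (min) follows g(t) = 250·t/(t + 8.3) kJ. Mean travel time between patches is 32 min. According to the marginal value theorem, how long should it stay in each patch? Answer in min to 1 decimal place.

Maximise g(t)/(T+t): set derivative to zero → g'(t)(T+t) = g(t).
g'(t) = 250·8.3/(t + 8.3)². Setting 250·8.3/(t+8.3)² = 250t/[(t+8.3)(32+t)] gives 8.3(32+t) = t(t+8.3), so t² = 8.3×32 = 265.6.
t* = √265.6 = 16.3 min.

16.3 min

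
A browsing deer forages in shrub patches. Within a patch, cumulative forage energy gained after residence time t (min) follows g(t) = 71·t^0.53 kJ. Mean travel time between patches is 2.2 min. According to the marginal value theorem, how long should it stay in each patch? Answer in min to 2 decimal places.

Optimal t* satisfies g'(t*) = g(t*)/(T + t*).
g'(t) = 0.53·71·t^-0.47. Setting 0.53·71·t^-0.47 = 71·t^0.53/(2.2+t) gives 0.53(2.2+t) = t, so 0.47·t = 0.53×2.2.
t* = 0.53×2.2/0.47 = 2.481 min.

2.48 min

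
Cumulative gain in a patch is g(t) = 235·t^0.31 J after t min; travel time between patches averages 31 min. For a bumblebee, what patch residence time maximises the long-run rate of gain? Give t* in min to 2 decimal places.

13.93 min

Optimal t* satisfies g'(t*) = g(t*)/(T + t*).
g'(t) = 0.31·235·t^-0.69. Setting 0.31·235·t^-0.69 = 235·t^0.31/(31+t) gives 0.31(31+t) = t, so 0.69·t = 0.31×31.
t* = 0.31×31/0.69 = 13.93 min.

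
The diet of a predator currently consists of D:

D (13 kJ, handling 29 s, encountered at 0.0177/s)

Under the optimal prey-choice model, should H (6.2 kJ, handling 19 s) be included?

On D alone, R = ΣλE/(1+Σλh) = 0.2301/1.513 = 0.1521 kJ/s.
H: E/h = 6.2/19 = 0.3263 kJ/s.
0.3263 > 0.1521, so adding H raises the average — include it.

Yes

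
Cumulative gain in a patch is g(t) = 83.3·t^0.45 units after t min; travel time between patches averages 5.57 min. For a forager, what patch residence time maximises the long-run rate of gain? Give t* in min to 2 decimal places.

Maximise g(t)/(T+t): set derivative to zero → g'(t)(T+t) = g(t).
g'(t) = 0.45·83.3·t^-0.55. Setting 0.45·83.3·t^-0.55 = 83.3·t^0.45/(5.57+t) gives 0.45(5.57+t) = t, so 0.55·t = 0.45×5.57.
t* = 0.45×5.57/0.55 = 4.557 min.

4.56 min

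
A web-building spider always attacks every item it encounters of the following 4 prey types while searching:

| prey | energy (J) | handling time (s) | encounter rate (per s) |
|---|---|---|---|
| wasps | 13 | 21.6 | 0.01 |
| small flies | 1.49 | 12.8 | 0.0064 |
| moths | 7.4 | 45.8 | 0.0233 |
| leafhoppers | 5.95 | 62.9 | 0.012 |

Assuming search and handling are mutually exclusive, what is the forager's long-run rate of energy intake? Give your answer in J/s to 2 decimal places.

R = Σλ_iE_i / (1 + Σλ_ih_i)
Numerator: 0.01×13 + 0.0064×1.49 + 0.0233×7.4 + 0.012×5.95 = 0.3834
Denominator: 1 + 0.01×21.6 + 0.0064×12.8 + 0.0233×45.8 + 0.012×62.9 = 3.12
R = 0.3834/3.12 = 0.1229 J/s

0.12 J/s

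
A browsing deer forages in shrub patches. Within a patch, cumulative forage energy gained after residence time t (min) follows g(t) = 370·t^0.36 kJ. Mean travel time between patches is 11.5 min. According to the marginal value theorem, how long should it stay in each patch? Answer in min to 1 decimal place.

6.5 min

Optimal t* satisfies g'(t*) = g(t*)/(T + t*).
g'(t) = 0.36·370·t^-0.64. Setting 0.36·370·t^-0.64 = 370·t^0.36/(11.5+t) gives 0.36(11.5+t) = t, so 0.64·t = 0.36×11.5.
t* = 0.36×11.5/0.64 = 6.469 min.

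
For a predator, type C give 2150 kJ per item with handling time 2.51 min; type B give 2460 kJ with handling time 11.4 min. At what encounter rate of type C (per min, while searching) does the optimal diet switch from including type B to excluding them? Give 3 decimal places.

0.134 per min

The zero-one rule: include type B iff E₂/h₂ > λE₁/(1+λh₁). Equality gives the switch point.
λE₁h₂ = E₂ + λE₂h₁ ⇒ λ = E₂/(E₁h₂ − E₂h₁) = 2460/(2.451e+04 − 6175) = 0.1342 per min.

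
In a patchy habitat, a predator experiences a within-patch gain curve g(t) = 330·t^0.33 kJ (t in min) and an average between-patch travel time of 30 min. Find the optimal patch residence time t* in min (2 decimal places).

14.78 min

By the marginal value theorem, leave when the instantaneous gain rate g'(t) equals the habitat-wide average g(t)/(T + t).
g'(t) = 0.33·330·t^-0.67. Setting 0.33·330·t^-0.67 = 330·t^0.33/(30+t) gives 0.33(30+t) = t, so 0.67·t = 0.33×30.
t* = 0.33×30/0.67 = 14.78 min.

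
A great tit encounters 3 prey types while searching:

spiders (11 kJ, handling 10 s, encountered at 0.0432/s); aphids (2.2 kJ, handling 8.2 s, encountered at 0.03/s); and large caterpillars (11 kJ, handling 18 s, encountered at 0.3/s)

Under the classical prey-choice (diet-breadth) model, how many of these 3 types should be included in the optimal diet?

2

Profitabilities (E/h, kJ/s): spiders 1.1, large caterpillars 0.611, aphids 0.268. Add prey in this order while the next type's profitability exceeds the intake rate on those already taken.
Rate on top 1: 0.3318. large caterpillars: 0.611 > 0.3318 → include.
Rate on top 2: 0.5526. aphids: 0.268 < 0.5526 → exclude; stop.
Optimal diet: spiders, large caterpillars — 2 of 3 types.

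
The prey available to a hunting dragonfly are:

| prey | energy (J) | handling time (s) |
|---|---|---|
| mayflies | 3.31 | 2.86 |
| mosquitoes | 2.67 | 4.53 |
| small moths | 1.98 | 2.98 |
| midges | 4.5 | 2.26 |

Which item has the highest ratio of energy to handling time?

In descending order of E/h:
midges: 4.5/2.26 = 1.99 J/s
mayflies: 3.31/2.86 = 1.16 J/s
small moths: 1.98/2.98 = 0.664 J/s
mosquitoes: 2.67/4.53 = 0.589 J/s

midges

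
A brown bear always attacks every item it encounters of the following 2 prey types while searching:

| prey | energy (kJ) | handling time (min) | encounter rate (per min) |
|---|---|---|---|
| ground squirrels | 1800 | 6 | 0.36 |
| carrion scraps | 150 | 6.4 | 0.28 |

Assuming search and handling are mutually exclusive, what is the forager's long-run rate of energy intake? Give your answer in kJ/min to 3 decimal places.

139.338 kJ/min

R = Σλ_iE_i / (1 + Σλ_ih_i)
Numerator: 0.36×1800 + 0.28×150 = 690
Denominator: 1 + 0.36×6 + 0.28×6.4 = 4.952
R = 690/4.952 = 139.3 kJ/min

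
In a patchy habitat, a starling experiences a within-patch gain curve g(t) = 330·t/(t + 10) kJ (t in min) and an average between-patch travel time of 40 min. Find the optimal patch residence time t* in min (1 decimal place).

20.0 min

By the marginal value theorem, leave when the instantaneous gain rate g'(t) equals the habitat-wide average g(t)/(T + t).
g'(t) = 330·10/(t + 10)². Setting 330·10/(t+10)² = 330t/[(t+10)(40+t)] gives 10(40+t) = t(t+10), so t² = 10×40 = 400.
t* = √400 = 20 min.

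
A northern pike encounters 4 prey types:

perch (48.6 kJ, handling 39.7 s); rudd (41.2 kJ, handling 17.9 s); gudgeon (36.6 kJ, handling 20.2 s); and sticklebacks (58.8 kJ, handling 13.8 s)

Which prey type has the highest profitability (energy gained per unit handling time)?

Profitability E/h (kJ/s): perch = 48.6/39.7 = 1.22, rudd = 41.2/17.9 = 2.3, gudgeon = 36.6/20.2 = 1.81, sticklebacks = 58.8/13.8 = 4.26.
Ranked: sticklebacks > rudd > gudgeon > perch.

sticklebacks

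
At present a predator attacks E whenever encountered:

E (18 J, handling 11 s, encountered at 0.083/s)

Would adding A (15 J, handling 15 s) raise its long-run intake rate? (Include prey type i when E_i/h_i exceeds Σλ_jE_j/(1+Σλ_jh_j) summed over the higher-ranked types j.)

Current rate: (0.083×18)/(1 + 0.083×11) = 0.781 J/s.
Profitability of A: 15/15 = 1 J/s.
Since 1 > R, including A increases the long-run rate.

Yes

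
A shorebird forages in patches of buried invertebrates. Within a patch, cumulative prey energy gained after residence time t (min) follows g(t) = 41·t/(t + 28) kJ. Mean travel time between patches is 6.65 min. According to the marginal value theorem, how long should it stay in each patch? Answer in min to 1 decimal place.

Maximise g(t)/(T+t): set derivative to zero → g'(t)(T+t) = g(t).
g'(t) = 41·28/(t + 28)². Setting 41·28/(t+28)² = 41t/[(t+28)(6.65+t)] gives 28(6.65+t) = t(t+28), so t² = 28×6.65 = 186.2.
t* = √186.2 = 13.65 min.

13.6 min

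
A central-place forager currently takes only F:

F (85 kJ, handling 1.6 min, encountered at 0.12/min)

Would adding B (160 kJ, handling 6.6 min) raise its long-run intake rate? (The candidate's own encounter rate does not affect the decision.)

Current rate: (0.12×85)/(1 + 0.12×1.6) = 8.557 kJ/min.
Profitability of B: 160/6.6 = 24.24 kJ/min.
24.24 > 8.557, so adding B raises the average — include it.

Yes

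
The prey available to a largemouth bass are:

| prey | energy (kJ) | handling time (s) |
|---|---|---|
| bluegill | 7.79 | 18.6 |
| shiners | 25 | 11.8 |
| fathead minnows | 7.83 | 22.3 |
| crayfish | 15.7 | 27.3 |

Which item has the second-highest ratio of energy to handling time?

crayfish

In descending order of E/h:
shiners: 25/11.8 = 2.12 kJ/s
crayfish: 15.7/27.3 = 0.575 kJ/s
bluegill: 7.79/18.6 = 0.419 kJ/s
fathead minnows: 7.83/22.3 = 0.351 kJ/s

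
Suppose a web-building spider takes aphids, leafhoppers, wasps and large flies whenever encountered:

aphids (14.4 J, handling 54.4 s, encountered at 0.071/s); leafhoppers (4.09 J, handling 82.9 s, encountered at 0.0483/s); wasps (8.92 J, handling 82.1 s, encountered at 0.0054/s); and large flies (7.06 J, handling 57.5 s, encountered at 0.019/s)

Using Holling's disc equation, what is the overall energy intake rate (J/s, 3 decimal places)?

R = (0.071×14.4 + 0.0483×4.09 + 0.0054×8.92 + 0.019×7.06) / (1 + 0.071×54.4 + 0.0483×82.9 + 0.0054×82.1 + 0.019×57.5) = 1.402/10.4 = 0.1348 J/s.

0.135 J/s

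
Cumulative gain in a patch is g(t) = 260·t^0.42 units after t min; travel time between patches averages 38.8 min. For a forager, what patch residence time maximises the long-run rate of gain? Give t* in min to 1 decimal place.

28.1 min

By the marginal value theorem, leave when the instantaneous gain rate g'(t) equals the habitat-wide average g(t)/(T + t).
g'(t) = 0.42·260·t^-0.58. Setting 0.42·260·t^-0.58 = 260·t^0.42/(38.8+t) gives 0.42(38.8+t) = t, so 0.58·t = 0.42×38.8.
t* = 0.42×38.8/0.58 = 28.1 min.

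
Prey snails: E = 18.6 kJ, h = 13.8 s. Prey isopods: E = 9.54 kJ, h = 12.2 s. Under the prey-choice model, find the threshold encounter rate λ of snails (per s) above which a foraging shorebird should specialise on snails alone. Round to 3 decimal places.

0.100 per s

Drop isopods once their profitability E₂/h₂ falls below the rate achievable on snails alone: E₂/h₂ = λE₁/(1 + λh₁).
Solve for λ: λE₁h₂ = E₂(1 + λh₁) → λ(E₁h₂ − E₂h₁) = E₂ → λ = E₂/(E₁h₂ − E₂h₁).
λ = 9.54/(18.6×12.2 − 9.54×13.8) = 9.54/95.27 = 0.1001 per s.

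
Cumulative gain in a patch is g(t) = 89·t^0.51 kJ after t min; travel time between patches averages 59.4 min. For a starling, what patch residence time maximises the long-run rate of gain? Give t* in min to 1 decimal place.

Maximise g(t)/(T+t): set derivative to zero → g'(t)(T+t) = g(t).
g'(t) = 0.51·89·t^-0.49. Setting 0.51·89·t^-0.49 = 89·t^0.51/(59.4+t) gives 0.51(59.4+t) = t, so 0.49·t = 0.51×59.4.
t* = 0.51×59.4/0.49 = 61.82 min.

61.8 min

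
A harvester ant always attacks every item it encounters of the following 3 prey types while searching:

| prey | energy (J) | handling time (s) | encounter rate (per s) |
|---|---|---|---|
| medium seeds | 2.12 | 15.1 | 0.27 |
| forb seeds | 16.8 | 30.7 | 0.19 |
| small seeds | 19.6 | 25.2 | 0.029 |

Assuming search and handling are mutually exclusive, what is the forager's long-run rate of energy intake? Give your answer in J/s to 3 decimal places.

0.372 J/s

R = (0.27×2.12 + 0.19×16.8 + 0.029×19.6) / (1 + 0.27×15.1 + 0.19×30.7 + 0.029×25.2) = 4.333/11.64 = 0.3722 J/s.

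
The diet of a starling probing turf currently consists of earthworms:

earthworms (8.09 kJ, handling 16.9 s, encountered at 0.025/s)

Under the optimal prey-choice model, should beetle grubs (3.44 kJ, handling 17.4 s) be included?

Yes

On earthworms alone, R = ΣλE/(1+Σλh) = 0.2023/1.422 = 0.1422 kJ/s.
beetle grubs: E/h = 3.44/17.4 = 0.1977 kJ/s.
Since 0.1977 > R, including beetle grubs increases the long-run rate.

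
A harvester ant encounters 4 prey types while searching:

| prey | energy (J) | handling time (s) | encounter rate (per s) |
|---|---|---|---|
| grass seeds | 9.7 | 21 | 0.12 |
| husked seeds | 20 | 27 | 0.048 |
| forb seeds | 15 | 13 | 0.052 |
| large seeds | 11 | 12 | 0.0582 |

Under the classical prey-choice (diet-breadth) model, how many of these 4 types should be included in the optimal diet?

3

Profitabilities (E/h, J/s): forb seeds 1.15, large seeds 0.917, husked seeds 0.741, grass seeds 0.462. Add prey in this order while the next type's profitability exceeds the intake rate on those already taken.
Rate on top 1: 0.4654. large seeds: 0.917 > 0.4654 → include.
Rate on top 2: 0.5981. husked seeds: 0.741 > 0.5981 → include.
Rate on top 3: 0.6485. grass seeds: 0.462 < 0.6485 → exclude; stop.
Optimal diet: forb seeds, large seeds, husked seeds — 3 of 4 types.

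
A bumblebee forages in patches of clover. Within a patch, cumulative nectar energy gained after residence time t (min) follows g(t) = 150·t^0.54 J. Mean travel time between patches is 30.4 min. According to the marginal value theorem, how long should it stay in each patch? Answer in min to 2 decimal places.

By the marginal value theorem, leave when the instantaneous gain rate g'(t) equals the habitat-wide average g(t)/(T + t).
g'(t) = 0.54·150·t^-0.46. Setting 0.54·150·t^-0.46 = 150·t^0.54/(30.4+t) gives 0.54(30.4+t) = t, so 0.46·t = 0.54×30.4.
t* = 0.54×30.4/0.46 = 35.69 min.

35.69 min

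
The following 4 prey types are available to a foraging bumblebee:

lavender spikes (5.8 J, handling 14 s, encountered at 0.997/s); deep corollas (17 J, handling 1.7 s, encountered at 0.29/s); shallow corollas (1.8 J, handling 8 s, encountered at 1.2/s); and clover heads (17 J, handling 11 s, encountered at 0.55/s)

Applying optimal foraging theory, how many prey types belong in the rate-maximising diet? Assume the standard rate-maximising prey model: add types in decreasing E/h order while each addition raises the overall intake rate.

1

E/h in descending order: deep corollas 10, clover heads 1.55, lavender spikes 0.414, shallow corollas 0.225 J/s. The optimal diet is the largest prefix of this list for which every included type satisfies E_i/h_i > R on the types above it.
Rate on top 1: 3.302. clover heads: 1.55 < 3.302 → exclude; stop.
Optimal diet: deep corollas — 1 of 4 types.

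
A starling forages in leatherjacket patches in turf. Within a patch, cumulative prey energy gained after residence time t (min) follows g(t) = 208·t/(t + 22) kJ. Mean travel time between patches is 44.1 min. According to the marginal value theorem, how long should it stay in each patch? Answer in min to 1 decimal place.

31.1 min

Optimal t* satisfies g'(t*) = g(t*)/(T + t*).
g'(t) = 208·22/(t + 22)². Setting 208·22/(t+22)² = 208t/[(t+22)(44.1+t)] gives 22(44.1+t) = t(t+22), so t² = 22×44.1 = 970.2.
t* = √970.2 = 31.15 min.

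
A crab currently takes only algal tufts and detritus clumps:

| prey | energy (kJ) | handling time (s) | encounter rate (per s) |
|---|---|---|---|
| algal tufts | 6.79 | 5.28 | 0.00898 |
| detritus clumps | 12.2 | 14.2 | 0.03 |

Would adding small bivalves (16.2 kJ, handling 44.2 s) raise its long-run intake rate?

Current rate: (0.00898×6.79 + 0.03×12.2)/(1 + 0.00898×5.28 + 0.03×14.2) = 0.2898 kJ/s.
Profitability of small bivalves: 16.2/44.2 = 0.3665 kJ/s.
0.3665 > 0.2898, so adding small bivalves raises the average — include it.

Yes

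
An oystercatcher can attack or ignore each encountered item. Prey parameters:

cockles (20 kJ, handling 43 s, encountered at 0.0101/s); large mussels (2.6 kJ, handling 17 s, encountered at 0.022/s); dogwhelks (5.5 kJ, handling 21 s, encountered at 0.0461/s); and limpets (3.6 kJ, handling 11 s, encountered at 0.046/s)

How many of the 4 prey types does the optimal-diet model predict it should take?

Rank by E/h (kJ/s): cockles 0.465, limpets 0.327, dogwhelks 0.262, large mussels 0.153. Include each in turn until the next type's E/h falls below the running intake rate.
Rate on top 1: 0.1408. limpets: 0.327 > 0.1408 → include.
Rate on top 2: 0.1895. dogwhelks: 0.262 > 0.1895 → include.
Rate on top 3: 0.2136. large mussels: 0.153 < 0.2136 → exclude; stop.
Optimal diet: cockles, limpets, dogwhelks — 3 of 4 types.

3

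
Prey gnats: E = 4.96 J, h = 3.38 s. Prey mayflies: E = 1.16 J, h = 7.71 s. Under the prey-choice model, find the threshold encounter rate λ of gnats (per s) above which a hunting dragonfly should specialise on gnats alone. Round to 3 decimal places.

Drop mayflies once their profitability E₂/h₂ falls below the rate achievable on gnats alone: E₂/h₂ = λE₁/(1 + λh₁).
Solve for λ: λE₁h₂ = E₂(1 + λh₁) → λ(E₁h₂ − E₂h₁) = E₂ → λ = E₂/(E₁h₂ − E₂h₁).
λ = 1.16/(4.96×7.71 − 1.16×3.38) = 1.16/34.32 = 0.0338 per s.

0.034 per s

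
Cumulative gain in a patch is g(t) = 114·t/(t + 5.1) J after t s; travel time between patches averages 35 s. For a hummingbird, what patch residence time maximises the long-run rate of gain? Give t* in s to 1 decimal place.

Maximise g(t)/(T+t): set derivative to zero → g'(t)(T+t) = g(t).
g'(t) = 114·5.1/(t + 5.1)². Setting 114·5.1/(t+5.1)² = 114t/[(t+5.1)(35+t)] gives 5.1(35+t) = t(t+5.1), so t² = 5.1×35 = 178.5.
t* = √178.5 = 13.36 s.

13.4 s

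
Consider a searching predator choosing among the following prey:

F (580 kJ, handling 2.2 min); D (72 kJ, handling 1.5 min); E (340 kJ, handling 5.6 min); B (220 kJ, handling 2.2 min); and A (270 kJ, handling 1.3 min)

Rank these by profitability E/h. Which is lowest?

D

In descending order of E/h:
F: 580/2.2 = 264 kJ/min
A: 270/1.3 = 208 kJ/min
B: 220/2.2 = 100 kJ/min
E: 340/5.6 = 60.7 kJ/min
D: 72/1.5 = 48 kJ/min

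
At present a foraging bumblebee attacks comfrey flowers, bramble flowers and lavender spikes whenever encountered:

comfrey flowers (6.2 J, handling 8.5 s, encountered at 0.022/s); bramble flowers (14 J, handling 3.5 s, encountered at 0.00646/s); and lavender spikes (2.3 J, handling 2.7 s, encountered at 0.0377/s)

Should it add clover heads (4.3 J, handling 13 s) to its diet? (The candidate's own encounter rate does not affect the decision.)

Intake rate on the current diet: R = (0.022×6.2 + 0.00646×14 + 0.0377×2.3) / (1 + 0.022×8.5 + 0.00646×3.5 + 0.0377×2.7) = 0.3135/1.311 = 0.2391 J/s.
clover heads: E/h = 4.3/13 = 0.3308 J/s.
0.3308 > 0.2391, so adding clover heads raises the average — include it.

Yes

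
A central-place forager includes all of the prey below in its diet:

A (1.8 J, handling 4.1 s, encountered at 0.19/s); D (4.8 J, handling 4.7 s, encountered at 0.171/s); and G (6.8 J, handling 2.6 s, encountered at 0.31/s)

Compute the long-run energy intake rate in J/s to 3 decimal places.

0.965 J/s

R = (0.19×1.8 + 0.171×4.8 + 0.31×6.8) / (1 + 0.19×4.1 + 0.171×4.7 + 0.31×2.6) = 3.271/3.389 = 0.9652 J/s.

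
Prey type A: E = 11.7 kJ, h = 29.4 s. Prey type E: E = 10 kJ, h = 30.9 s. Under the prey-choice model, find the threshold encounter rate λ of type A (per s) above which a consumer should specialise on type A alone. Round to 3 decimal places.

Drop type E once their profitability E₂/h₂ falls below the rate achievable on type A alone: E₂/h₂ = λE₁/(1 + λh₁).
Solve for λ: λE₁h₂ = E₂(1 + λh₁) → λ(E₁h₂ − E₂h₁) = E₂ → λ = E₂/(E₁h₂ − E₂h₁).
λ = 10/(11.7×30.9 − 10×29.4) = 10/67.53 = 0.1481 per s.

0.148 per s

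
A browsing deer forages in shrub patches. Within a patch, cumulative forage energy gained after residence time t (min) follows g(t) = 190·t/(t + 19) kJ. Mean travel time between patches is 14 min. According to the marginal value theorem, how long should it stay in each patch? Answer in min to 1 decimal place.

Maximise g(t)/(T+t): set derivative to zero → g'(t)(T+t) = g(t).
g'(t) = 190·19/(t + 19)². Setting 190·19/(t+19)² = 190t/[(t+19)(14+t)] gives 19(14+t) = t(t+19), so t² = 19×14 = 266.
t* = √266 = 16.31 min.

16.3 min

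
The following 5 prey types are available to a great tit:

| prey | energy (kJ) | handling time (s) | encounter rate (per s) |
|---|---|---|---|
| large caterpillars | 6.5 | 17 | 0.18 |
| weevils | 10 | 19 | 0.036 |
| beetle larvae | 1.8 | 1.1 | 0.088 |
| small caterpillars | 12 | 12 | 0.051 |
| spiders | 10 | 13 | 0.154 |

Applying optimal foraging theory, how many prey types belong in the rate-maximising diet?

Rank by E/h (kJ/s): beetle larvae 1.64, small caterpillars 1, spiders 0.769, weevils 0.526, large caterpillars 0.382. Include each in turn until the next type's E/h falls below the running intake rate.
Rate on top 1: 0.1444. small caterpillars: 1 > 0.1444 → include.
Rate on top 2: 0.4508. spiders: 0.769 > 0.4508 → include.
Rate on top 3: 0.6226. weevils: 0.526 < 0.6226 → exclude; stop.
Optimal diet: beetle larvae, small caterpillars, spiders — 3 of 5 types.

3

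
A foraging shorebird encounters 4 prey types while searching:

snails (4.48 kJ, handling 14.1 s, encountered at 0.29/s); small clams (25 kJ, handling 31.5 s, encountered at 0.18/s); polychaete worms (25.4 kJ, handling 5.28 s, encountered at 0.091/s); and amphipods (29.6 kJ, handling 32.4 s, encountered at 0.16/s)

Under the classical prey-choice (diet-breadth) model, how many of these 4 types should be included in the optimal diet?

1

Rank by E/h (kJ/s): polychaete worms 4.81, amphipods 0.914, small clams 0.794, snails 0.318. Include each in turn until the next type's E/h falls below the running intake rate.
Rate on top 1: 1.561. amphipods: 0.914 < 1.561 → exclude; stop.
Optimal diet: polychaete worms — 1 of 4 types.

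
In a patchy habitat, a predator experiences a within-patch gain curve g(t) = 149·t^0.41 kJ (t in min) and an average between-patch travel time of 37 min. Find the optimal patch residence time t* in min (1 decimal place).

By the marginal value theorem, leave when the instantaneous gain rate g'(t) equals the habitat-wide average g(t)/(T + t).
g'(t) = 0.41·149·t^-0.59. Setting 0.41·149·t^-0.59 = 149·t^0.41/(37+t) gives 0.41(37+t) = t, so 0.59·t = 0.41×37.
t* = 0.41×37/0.59 = 25.71 min.

25.7 min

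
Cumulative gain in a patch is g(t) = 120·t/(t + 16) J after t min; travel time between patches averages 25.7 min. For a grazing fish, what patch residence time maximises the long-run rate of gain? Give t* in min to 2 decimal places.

20.28 min

Maximise g(t)/(T+t): set derivative to zero → g'(t)(T+t) = g(t).
g'(t) = 120·16/(t + 16)². Setting 120·16/(t+16)² = 120t/[(t+16)(25.7+t)] gives 16(25.7+t) = t(t+16), so t² = 16×25.7 = 411.2.
t* = √411.2 = 20.28 min.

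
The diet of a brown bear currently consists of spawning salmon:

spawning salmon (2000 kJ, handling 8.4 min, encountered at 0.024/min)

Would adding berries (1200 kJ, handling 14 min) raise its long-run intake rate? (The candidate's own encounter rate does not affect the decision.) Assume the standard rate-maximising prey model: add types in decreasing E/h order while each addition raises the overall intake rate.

Current rate: (0.024×2000)/(1 + 0.024×8.4) = 39.95 kJ/min.
Profitability of berries: 1200/14 = 85.71 kJ/min.
Since 85.71 > R, including berries increases the long-run rate.

Yes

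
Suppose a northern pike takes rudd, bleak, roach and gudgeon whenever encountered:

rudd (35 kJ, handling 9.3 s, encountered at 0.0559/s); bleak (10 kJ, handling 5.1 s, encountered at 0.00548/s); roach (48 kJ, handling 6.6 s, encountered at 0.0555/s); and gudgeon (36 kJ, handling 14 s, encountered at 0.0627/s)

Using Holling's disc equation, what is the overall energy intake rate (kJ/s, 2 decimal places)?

2.48 kJ/s

R = (0.0559×35 + 0.00548×10 + 0.0555×48 + 0.0627×36) / (1 + 0.0559×9.3 + 0.00548×5.1 + 0.0555×6.6 + 0.0627×14) = 6.933/2.792 = 2.483 kJ/s.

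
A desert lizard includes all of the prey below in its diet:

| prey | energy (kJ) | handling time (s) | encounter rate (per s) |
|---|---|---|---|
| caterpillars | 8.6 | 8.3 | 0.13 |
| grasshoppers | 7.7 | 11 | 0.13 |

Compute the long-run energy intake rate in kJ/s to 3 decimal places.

Energy encountered per unit search time: 0.13×8.6 + 0.13×7.7 = 2.119 kJ/s.
Handling time per unit search time: 0.13×8.3 + 0.13×11 = 2.509.
Rate = 2.119/(1 + 2.509) = 0.6039 kJ/s.

0.604 kJ/s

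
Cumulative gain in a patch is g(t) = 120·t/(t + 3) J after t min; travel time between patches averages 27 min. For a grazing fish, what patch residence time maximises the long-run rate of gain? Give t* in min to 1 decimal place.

9.0 min

Maximise g(t)/(T+t): set derivative to zero → g'(t)(T+t) = g(t).
g'(t) = 120·3/(t + 3)². Setting 120·3/(t+3)² = 120t/[(t+3)(27+t)] gives 3(27+t) = t(t+3), so t² = 3×27 = 81.
t* = √81 = 9 min.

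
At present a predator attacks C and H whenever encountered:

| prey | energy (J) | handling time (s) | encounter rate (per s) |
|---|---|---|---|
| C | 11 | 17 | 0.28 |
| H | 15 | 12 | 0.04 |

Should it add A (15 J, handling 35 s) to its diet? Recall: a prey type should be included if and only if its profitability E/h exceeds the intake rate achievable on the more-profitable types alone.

On C and H alone, R = ΣλE/(1+Σλh) = 3.68/6.24 = 0.5897 J/s.
A: E/h = 15/35 = 0.4286 J/s.
0.4286 < 0.5897, so adding A would lower the average — exclude it.

No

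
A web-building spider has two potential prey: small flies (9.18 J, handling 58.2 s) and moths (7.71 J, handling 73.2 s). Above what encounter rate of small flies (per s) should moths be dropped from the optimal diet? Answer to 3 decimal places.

0.035 per s

At the threshold, the rate on small flies alone equals the profitability of moths: λ·9.18/(1 + λ·58.2) = 7.71/73.2 = 0.1053.
Rearranging, λ(9.18 − 0.1053×58.2) = 0.1053, so λ = 0.1053/3.05 = 0.03453 per s.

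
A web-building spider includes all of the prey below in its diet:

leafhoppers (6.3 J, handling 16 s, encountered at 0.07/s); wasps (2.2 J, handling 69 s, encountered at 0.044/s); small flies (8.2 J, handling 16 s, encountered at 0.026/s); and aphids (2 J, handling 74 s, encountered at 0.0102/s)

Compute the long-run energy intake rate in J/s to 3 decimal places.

Energy encountered per unit search time: 0.07×6.3 + 0.044×2.2 + 0.026×8.2 + 0.0102×2 = 0.7714 J/s.
Handling time per unit search time: 0.07×16 + 0.044×69 + 0.026×16 + 0.0102×74 = 5.327.
Rate = 0.7714/(1 + 5.327) = 0.1219 J/s.

0.122 J/s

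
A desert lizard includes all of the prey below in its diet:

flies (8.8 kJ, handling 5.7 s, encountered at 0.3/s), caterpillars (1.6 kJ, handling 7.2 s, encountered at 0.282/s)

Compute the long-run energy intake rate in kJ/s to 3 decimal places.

R = Σλ_iE_i / (1 + Σλ_ih_i)
Numerator: 0.3×8.8 + 0.282×1.6 = 3.091
Denominator: 1 + 0.3×5.7 + 0.282×7.2 = 4.74
R = 3.091/4.74 = 0.6521 kJ/s

0.652 kJ/s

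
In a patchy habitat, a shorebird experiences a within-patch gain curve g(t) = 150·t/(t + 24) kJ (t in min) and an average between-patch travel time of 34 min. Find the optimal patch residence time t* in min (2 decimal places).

28.57 min

Optimal t* satisfies g'(t*) = g(t*)/(T + t*).
g'(t) = 150·24/(t + 24)². Setting 150·24/(t+24)² = 150t/[(t+24)(34+t)] gives 24(34+t) = t(t+24), so t² = 24×34 = 816.
t* = √816 = 28.57 min.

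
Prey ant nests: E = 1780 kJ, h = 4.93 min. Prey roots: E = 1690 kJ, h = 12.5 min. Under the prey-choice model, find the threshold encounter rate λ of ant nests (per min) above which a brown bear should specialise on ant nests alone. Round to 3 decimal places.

The zero-one rule: include roots iff E₂/h₂ > λE₁/(1+λh₁). Equality gives the switch point.
λE₁h₂ = E₂ + λE₂h₁ ⇒ λ = E₂/(E₁h₂ − E₂h₁) = 1690/(2.225e+04 − 8332) = 0.1214 per min.

0.121 per min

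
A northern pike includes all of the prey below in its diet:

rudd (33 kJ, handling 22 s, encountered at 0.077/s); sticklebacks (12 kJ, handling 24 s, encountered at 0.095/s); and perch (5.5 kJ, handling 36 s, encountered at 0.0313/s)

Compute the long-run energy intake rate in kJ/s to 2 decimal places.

0.63 kJ/s

R = Σλ_iE_i / (1 + Σλ_ih_i)
Numerator: 0.077×33 + 0.095×12 + 0.0313×5.5 = 3.853
Denominator: 1 + 0.077×22 + 0.095×24 + 0.0313×36 = 6.101
R = 3.853/6.101 = 0.6316 kJ/s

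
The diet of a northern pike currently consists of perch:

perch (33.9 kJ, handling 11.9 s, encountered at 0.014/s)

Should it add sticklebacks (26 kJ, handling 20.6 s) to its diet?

On perch alone, R = ΣλE/(1+Σλh) = 0.4746/1.167 = 0.4068 kJ/s.
Profitability of sticklebacks: 26/20.6 = 1.262 kJ/s.
Since 1.262 > R, including sticklebacks increases the long-run rate.

Yes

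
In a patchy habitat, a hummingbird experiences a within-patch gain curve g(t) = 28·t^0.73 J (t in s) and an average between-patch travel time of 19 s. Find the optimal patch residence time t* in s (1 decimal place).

Optimal t* satisfies g'(t*) = g(t*)/(T + t*).
g'(t) = 0.73·28·t^-0.27. Setting 0.73·28·t^-0.27 = 28·t^0.73/(19+t) gives 0.73(19+t) = t, so 0.27·t = 0.73×19.
t* = 0.73×19/0.27 = 51.37 s.

51.4 s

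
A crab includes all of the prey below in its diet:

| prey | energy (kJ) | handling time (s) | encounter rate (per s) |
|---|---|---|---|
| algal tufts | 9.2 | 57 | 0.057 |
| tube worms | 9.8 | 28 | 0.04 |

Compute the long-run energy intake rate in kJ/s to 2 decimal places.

R = (0.057×9.2 + 0.04×9.8) / (1 + 0.057×57 + 0.04×28) = 0.9164/5.369 = 0.1707 kJ/s.

0.17 kJ/s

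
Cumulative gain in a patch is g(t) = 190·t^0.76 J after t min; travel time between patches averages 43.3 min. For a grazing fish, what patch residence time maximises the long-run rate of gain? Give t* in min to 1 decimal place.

137.1 min

By the marginal value theorem, leave when the instantaneous gain rate g'(t) equals the habitat-wide average g(t)/(T + t).
g'(t) = 0.76·190·t^-0.24. Setting 0.76·190·t^-0.24 = 190·t^0.76/(43.3+t) gives 0.76(43.3+t) = t, so 0.24·t = 0.76×43.3.
t* = 0.76×43.3/0.24 = 137.1 min.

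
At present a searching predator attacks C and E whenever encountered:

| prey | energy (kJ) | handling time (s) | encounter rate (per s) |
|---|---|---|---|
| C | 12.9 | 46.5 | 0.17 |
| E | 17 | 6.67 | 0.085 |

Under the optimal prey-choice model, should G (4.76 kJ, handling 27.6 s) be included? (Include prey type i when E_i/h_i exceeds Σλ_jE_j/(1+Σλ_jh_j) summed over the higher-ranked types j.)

No

Intake rate on the current diet: R = (0.17×12.9 + 0.085×17) / (1 + 0.17×46.5 + 0.085×6.67) = 3.638/9.472 = 0.3841 kJ/s.
Profitability of G: 4.76/27.6 = 0.1725 kJ/s.
Since 0.1725 < R, time spent handling G is better spent searching.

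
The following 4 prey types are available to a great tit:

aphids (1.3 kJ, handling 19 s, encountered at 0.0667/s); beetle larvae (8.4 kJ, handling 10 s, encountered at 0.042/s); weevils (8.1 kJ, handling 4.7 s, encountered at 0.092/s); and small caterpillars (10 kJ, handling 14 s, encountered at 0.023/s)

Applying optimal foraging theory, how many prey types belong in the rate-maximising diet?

3

Profitabilities (E/h, kJ/s): weevils 1.72, beetle larvae 0.84, small caterpillars 0.714, aphids 0.0684. Add prey in this order while the next type's profitability exceeds the intake rate on those already taken.
Rate on top 1: 0.5202. beetle larvae: 0.84 > 0.5202 → include.
Rate on top 2: 0.5927. small caterpillars: 0.714 > 0.5927 → include.
Rate on top 3: 0.6107. aphids: 0.0684 < 0.6107 → exclude; stop.
Optimal diet: weevils, beetle larvae, small caterpillars — 3 of 4 types.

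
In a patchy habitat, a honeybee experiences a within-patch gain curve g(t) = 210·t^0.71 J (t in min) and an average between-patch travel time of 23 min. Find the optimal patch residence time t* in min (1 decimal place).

56.3 min

Optimal t* satisfies g'(t*) = g(t*)/(T + t*).
g'(t) = 0.71·210·t^-0.29. Setting 0.71·210·t^-0.29 = 210·t^0.71/(23+t) gives 0.71(23+t) = t, so 0.29·t = 0.71×23.
t* = 0.71×23/0.29 = 56.31 min.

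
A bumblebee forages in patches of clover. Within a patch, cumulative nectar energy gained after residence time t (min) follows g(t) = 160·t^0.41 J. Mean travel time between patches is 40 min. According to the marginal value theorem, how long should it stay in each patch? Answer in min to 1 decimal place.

Maximise g(t)/(T+t): set derivative to zero → g'(t)(T+t) = g(t).
g'(t) = 0.41·160·t^-0.59. Setting 0.41·160·t^-0.59 = 160·t^0.41/(40+t) gives 0.41(40+t) = t, so 0.59·t = 0.41×40.
t* = 0.41×40/0.59 = 27.8 min.

27.8 min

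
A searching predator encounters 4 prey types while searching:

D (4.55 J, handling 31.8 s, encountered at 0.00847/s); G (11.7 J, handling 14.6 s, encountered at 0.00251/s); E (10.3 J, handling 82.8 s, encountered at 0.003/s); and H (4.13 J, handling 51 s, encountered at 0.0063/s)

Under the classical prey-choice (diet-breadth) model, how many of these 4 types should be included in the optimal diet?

4

E/h in descending order: G 0.801, D 0.143, E 0.124, H 0.081 J/s. The optimal diet is the largest prefix of this list for which every included type satisfies E_i/h_i > R on the types above it.
Rate on top 1: 0.02833. D: 0.143 > 0.02833 → include.
Rate on top 2: 0.052. E: 0.124 > 0.052 → include.
Rate on top 3: 0.06357. H: 0.081 > 0.06357 → include.
Optimal diet: G, D, E, H — 4 of 4 types.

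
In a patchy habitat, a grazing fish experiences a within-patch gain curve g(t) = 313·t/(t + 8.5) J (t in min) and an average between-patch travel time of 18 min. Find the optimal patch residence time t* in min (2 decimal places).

12.37 min

Optimal t* satisfies g'(t*) = g(t*)/(T + t*).
g'(t) = 313·8.5/(t + 8.5)². Setting 313·8.5/(t+8.5)² = 313t/[(t+8.5)(18+t)] gives 8.5(18+t) = t(t+8.5), so t² = 8.5×18 = 153.
t* = √153 = 12.37 min.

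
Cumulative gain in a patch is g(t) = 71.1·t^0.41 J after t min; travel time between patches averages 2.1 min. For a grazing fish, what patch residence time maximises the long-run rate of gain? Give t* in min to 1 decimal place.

1.5 min

Optimal t* satisfies g'(t*) = g(t*)/(T + t*).
g'(t) = 0.41·71.1·t^-0.59. Setting 0.41·71.1·t^-0.59 = 71.1·t^0.41/(2.1+t) gives 0.41(2.1+t) = t, so 0.59·t = 0.41×2.1.
t* = 0.41×2.1/0.59 = 1.459 min.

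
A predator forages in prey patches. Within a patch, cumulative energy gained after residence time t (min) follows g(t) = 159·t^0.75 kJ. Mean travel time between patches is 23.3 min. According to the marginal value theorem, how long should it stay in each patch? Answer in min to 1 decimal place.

69.9 min

Maximise g(t)/(T+t): set derivative to zero → g'(t)(T+t) = g(t).
g'(t) = 0.75·159·t^-0.25. Setting 0.75·159·t^-0.25 = 159·t^0.75/(23.3+t) gives 0.75(23.3+t) = t, so 0.25·t = 0.75×23.3.
t* = 0.75×23.3/0.25 = 69.9 min.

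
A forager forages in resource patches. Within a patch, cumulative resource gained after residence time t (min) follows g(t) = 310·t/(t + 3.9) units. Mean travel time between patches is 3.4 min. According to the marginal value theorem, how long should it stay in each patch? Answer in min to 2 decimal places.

Maximise g(t)/(T+t): set derivative to zero → g'(t)(T+t) = g(t).
g'(t) = 310·3.9/(t + 3.9)². Setting 310·3.9/(t+3.9)² = 310t/[(t+3.9)(3.4+t)] gives 3.9(3.4+t) = t(t+3.9), so t² = 3.9×3.4 = 13.26.
t* = √13.26 = 3.641 min.

3.64 min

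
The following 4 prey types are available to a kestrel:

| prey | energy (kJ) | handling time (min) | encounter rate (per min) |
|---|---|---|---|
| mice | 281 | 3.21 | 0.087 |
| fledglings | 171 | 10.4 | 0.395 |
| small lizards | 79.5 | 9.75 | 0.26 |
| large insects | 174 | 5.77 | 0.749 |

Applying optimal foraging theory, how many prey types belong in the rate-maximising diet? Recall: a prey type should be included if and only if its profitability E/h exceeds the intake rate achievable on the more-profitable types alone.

2

E/h in descending order: mice 87.5, large insects 30.2, fledglings 16.4, small lizards 8.15 kJ/min. The optimal diet is the largest prefix of this list for which every included type satisfies E_i/h_i > R on the types above it.
Rate on top 1: 19.11. large insects: 30.2 > 19.11 → include.
Rate on top 2: 27.63. fledglings: 16.4 < 27.63 → exclude; stop.
Optimal diet: mice, large insects — 2 of 4 types.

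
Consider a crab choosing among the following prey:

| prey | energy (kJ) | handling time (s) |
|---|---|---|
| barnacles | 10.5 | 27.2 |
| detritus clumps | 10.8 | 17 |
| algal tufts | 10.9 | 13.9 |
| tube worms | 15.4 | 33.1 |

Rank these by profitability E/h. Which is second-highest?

detritus clumps

Profitability E/h (kJ/s): barnacles = 10.5/27.2 = 0.386, detritus clumps = 10.8/17 = 0.635, algal tufts = 10.9/13.9 = 0.784, tube worms = 15.4/33.1 = 0.465.
Ranked: algal tufts > detritus clumps > tube worms > barnacles.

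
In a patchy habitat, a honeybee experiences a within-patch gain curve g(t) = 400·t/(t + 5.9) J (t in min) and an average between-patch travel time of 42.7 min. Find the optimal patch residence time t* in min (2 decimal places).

15.87 min

By the marginal value theorem, leave when the instantaneous gain rate g'(t) equals the habitat-wide average g(t)/(T + t).
g'(t) = 400·5.9/(t + 5.9)². Setting 400·5.9/(t+5.9)² = 400t/[(t+5.9)(42.7+t)] gives 5.9(42.7+t) = t(t+5.9), so t² = 5.9×42.7 = 251.9.
t* = √251.9 = 15.87 min.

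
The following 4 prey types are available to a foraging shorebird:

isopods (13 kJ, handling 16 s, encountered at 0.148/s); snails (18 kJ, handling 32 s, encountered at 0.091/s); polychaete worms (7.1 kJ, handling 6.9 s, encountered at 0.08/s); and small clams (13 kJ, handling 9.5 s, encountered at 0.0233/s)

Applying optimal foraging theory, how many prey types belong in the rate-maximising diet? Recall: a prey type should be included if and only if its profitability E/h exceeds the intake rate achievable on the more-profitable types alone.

Profitabilities (E/h, kJ/s): small clams 1.37, polychaete worms 1.03, isopods 0.812, snails 0.562. Add prey in this order while the next type's profitability exceeds the intake rate on those already taken.
Rate on top 1: 0.248. polychaete worms: 1.03 > 0.248 → include.
Rate on top 2: 0.4911. isopods: 0.812 > 0.4911 → include.
Rate on top 3: 0.6749. snails: 0.562 < 0.6749 → exclude; stop.
Optimal diet: small clams, polychaete worms, isopods — 3 of 4 types.

3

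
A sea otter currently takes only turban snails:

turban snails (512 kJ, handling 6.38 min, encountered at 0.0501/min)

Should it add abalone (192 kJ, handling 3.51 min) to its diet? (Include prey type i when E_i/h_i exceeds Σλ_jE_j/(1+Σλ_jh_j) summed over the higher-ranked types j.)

Yes

On turban snails alone, R = ΣλE/(1+Σλh) = 25.65/1.32 = 19.44 kJ/min.
Profitability of abalone: 192/3.51 = 54.7 kJ/min.
Since 54.7 > R, including abalone increases the long-run rate.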